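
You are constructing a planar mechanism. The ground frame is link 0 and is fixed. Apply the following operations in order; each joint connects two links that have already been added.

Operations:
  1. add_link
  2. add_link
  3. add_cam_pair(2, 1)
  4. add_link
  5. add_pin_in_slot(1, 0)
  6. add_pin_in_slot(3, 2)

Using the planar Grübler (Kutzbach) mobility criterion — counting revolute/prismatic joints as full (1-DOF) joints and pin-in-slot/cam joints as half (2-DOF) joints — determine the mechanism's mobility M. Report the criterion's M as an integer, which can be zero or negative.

M = 6

link 0 = ground. State L|J1|J2 = 1|0|0
+link1  2|0|0
+link2  3|0|0
C(2,1) f=2→J2  3|0|1
+link3  4|0|1
PS(1,0) f=2→J2  4|0|2
PS(3,2) f=2→J2  4|0|3
M = 3(4−1)−2·0−3 = 9−0−3 = 6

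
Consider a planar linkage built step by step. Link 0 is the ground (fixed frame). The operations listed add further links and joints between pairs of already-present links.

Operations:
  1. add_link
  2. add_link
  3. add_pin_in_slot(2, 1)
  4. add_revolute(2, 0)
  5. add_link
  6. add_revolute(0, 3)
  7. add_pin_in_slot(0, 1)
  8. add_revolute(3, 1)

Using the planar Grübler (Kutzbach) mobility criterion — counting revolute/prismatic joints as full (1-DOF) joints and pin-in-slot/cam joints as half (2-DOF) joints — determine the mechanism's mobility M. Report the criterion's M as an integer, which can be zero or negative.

ground; <1,0,0>
#1 <2,0,0>
#2 <3,0,0>
PS:2↔1 J2 <3,0,1>
R:2↔0 J1 <3,1,1>
#3 <4,1,1>
R:0↔3 J1 <4,2,1>
PS:0↔1 J2 <4,2,2>
R:3↔1 J1 <4,3,2>
3×3 − 2×3 − 1×2 = 1

M = 1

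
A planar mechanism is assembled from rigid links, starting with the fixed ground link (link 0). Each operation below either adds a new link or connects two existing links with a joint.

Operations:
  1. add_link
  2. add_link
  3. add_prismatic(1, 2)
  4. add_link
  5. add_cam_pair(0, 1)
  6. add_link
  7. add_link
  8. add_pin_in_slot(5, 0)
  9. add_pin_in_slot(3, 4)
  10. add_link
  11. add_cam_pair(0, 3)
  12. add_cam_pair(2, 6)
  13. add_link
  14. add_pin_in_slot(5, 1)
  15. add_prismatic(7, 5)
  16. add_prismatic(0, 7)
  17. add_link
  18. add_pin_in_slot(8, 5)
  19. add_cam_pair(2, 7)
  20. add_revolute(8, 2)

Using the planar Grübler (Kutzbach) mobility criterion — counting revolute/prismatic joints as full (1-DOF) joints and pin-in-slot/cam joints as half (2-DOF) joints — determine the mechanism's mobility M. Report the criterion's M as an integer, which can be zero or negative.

M = 8

link 0 = ground. State L|J1|J2 = 1|0|0
+link1  2|0|0
+link2  3|0|0
P(1,2) f=1→J1  3|1|0
+link3  4|1|0
C(0,1) f=2→J2  4|1|1
+link4  5|1|1
+link5  6|1|1
PS(5,0) f=2→J2  6|1|2
PS(3,4) f=2→J2  6|1|3
+link6  7|1|3
C(0,3) f=2→J2  7|1|4
C(2,6) f=2→J2  7|1|5
+link7  8|1|5
PS(5,1) f=2→J2  8|1|6
P(7,5) f=1→J1  8|2|6
P(0,7) f=1→J1  8|3|6
+link8  9|3|6
PS(8,5) f=2→J2  9|3|7
C(2,7) f=2→J2  9|3|8
R(8,2) f=1→J1  9|4|8
M = 3(9−1)−2·4−8 = 24−8−8 = 8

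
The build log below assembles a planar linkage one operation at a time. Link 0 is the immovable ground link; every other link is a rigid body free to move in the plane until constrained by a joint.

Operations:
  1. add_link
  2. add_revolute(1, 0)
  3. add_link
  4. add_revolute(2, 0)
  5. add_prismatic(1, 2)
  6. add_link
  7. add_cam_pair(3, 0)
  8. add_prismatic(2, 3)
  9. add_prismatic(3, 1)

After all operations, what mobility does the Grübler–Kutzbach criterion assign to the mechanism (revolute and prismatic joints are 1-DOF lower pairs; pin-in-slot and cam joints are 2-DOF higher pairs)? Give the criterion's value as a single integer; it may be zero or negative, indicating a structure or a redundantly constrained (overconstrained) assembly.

[1;0;0] (link 0 is ground)
L+ [2;0;0]
R(1,0)∈J1 [2;1;0]
L+ [3;1;0]
R(2,0)∈J1 [3;2;0]
P(1,2)∈J1 [3;3;0]
L+ [4;3;0]
C(3,0)∈J2 [4;3;1]
P(2,3)∈J1 [4;4;1]
P(3,1)∈J1 [4;5;1]
mobility = 9 − 10 − 1 = -2

M = -2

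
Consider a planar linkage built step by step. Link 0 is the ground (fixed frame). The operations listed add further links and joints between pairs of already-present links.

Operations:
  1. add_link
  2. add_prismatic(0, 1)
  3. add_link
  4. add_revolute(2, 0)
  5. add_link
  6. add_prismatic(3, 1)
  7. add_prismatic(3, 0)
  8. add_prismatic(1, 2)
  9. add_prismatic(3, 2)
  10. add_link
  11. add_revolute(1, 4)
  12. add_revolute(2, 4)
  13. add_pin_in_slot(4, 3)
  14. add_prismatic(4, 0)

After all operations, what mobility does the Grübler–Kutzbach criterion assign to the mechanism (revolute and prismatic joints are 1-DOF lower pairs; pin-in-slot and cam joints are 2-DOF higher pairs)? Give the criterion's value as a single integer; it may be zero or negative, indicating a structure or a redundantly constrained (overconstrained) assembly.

M = -7

link 0 = ground. State L|J1|J2 = 1|0|0
+link1  2|0|0
P(0,1) f=1→J1  2|1|0
+link2  3|1|0
R(2,0) f=1→J1  3|2|0
+link3  4|2|0
P(3,1) f=1→J1  4|3|0
P(3,0) f=1→J1  4|4|0
P(1,2) f=1→J1  4|5|0
P(3,2) f=1→J1  4|6|0
+link4  5|6|0
R(1,4) f=1→J1  5|7|0
R(2,4) f=1→J1  5|8|0
PS(4,3) f=2→J2  5|8|1
P(4,0) f=1→J1  5|9|1
M = 3(5−1)−2·9−1 = 12−18−1 = -7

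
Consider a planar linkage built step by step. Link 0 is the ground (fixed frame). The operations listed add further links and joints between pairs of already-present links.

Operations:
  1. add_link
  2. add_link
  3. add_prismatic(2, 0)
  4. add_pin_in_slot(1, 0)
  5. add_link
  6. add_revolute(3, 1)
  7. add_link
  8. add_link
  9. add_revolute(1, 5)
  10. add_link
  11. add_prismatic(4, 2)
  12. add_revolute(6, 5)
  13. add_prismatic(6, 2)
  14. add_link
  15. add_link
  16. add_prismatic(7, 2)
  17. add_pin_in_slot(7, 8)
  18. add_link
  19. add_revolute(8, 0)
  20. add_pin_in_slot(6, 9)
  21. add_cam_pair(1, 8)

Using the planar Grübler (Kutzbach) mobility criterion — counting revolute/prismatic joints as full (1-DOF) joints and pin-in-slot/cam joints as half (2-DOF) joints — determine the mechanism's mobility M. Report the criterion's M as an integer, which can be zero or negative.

M = 7

ground; <1,0,0>
#1 <2,0,0>
#2 <3,0,0>
P:2↔0 J1 <3,1,0>
PS:1↔0 J2 <3,1,1>
#3 <4,1,1>
R:3↔1 J1 <4,2,1>
#4 <5,2,1>
#5 <6,2,1>
R:1↔5 J1 <6,3,1>
#6 <7,3,1>
P:4↔2 J1 <7,4,1>
R:6↔5 J1 <7,5,1>
P:6↔2 J1 <7,6,1>
#7 <8,6,1>
#8 <9,6,1>
P:7↔2 J1 <9,7,1>
PS:7↔8 J2 <9,7,2>
#9 <10,7,2>
R:8↔0 J1 <10,8,2>
PS:6↔9 J2 <10,8,3>
C:1↔8 J2 <10,8,4>
3×9 − 2×8 − 1×4 = 7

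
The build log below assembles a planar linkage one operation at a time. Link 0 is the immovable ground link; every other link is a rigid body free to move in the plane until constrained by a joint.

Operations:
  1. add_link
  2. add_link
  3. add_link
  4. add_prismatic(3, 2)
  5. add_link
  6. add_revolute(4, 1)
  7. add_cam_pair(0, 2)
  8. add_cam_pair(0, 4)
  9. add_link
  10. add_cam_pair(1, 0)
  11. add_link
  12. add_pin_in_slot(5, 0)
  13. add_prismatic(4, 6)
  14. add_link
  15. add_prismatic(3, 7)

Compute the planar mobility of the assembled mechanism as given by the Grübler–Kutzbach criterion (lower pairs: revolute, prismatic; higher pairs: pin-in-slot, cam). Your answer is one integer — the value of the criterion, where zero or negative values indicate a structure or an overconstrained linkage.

[1;0;0] (link 0 is ground)
L+ [2;0;0]
L+ [3;0;0]
L+ [4;0;0]
P(3,2)∈J1 [4;1;0]
L+ [5;1;0]
R(4,1)∈J1 [5;2;0]
C(0,2)∈J2 [5;2;1]
C(0,4)∈J2 [5;2;2]
L+ [6;2;2]
C(1,0)∈J2 [6;2;3]
L+ [7;2;3]
PS(5,0)∈J2 [7;2;4]
P(4,6)∈J1 [7;3;4]
L+ [8;3;4]
P(3,7)∈J1 [8;4;4]
mobility = 21 − 8 − 4 = 9

M = 9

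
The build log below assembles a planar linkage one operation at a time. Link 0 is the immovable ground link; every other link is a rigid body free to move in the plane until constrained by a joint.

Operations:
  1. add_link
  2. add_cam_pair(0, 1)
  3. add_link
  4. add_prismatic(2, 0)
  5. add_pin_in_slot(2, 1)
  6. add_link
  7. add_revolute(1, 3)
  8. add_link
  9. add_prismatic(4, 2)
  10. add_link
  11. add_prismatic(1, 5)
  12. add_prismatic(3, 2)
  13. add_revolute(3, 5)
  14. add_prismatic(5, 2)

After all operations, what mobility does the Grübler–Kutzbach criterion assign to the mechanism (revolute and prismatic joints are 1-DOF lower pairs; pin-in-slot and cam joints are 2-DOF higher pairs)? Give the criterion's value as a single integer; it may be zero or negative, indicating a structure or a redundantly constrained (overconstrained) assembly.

ground; <1,0,0>
#1 <2,0,0>
C:0↔1 J2 <2,0,1>
#2 <3,0,1>
P:2↔0 J1 <3,1,1>
PS:2↔1 J2 <3,1,2>
#3 <4,1,2>
R:1↔3 J1 <4,2,2>
#4 <5,2,2>
P:4↔2 J1 <5,3,2>
#5 <6,3,2>
P:1↔5 J1 <6,4,2>
P:3↔2 J1 <6,5,2>
R:3↔5 J1 <6,6,2>
P:5↔2 J1 <6,7,2>
3×5 − 2×7 − 1×2 = -1

M = -1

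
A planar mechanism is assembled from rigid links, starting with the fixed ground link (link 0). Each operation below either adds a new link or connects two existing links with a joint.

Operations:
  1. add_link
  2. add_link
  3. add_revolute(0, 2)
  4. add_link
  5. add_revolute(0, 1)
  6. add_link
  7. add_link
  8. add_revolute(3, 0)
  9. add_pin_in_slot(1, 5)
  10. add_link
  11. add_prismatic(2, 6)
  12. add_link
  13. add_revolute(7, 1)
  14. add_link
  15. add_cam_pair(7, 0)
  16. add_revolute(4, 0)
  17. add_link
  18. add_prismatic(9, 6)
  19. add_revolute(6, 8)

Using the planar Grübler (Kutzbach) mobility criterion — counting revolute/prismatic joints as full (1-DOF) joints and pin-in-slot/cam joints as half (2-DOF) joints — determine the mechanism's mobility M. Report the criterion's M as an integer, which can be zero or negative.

M = 9

link 0 = ground. State L|J1|J2 = 1|0|0
+link1  2|0|0
+link2  3|0|0
R(0,2) f=1→J1  3|1|0
+link3  4|1|0
R(0,1) f=1→J1  4|2|0
+link4  5|2|0
+link5  6|2|0
R(3,0) f=1→J1  6|3|0
PS(1,5) f=2→J2  6|3|1
+link6  7|3|1
P(2,6) f=1→J1  7|4|1
+link7  8|4|1
R(7,1) f=1→J1  8|5|1
+link8  9|5|1
C(7,0) f=2→J2  9|5|2
R(4,0) f=1→J1  9|6|2
+link9  10|6|2
P(9,6) f=1→J1  10|7|2
R(6,8) f=1→J1  10|8|2
M = 3(10−1)−2·8−2 = 27−16−2 = 9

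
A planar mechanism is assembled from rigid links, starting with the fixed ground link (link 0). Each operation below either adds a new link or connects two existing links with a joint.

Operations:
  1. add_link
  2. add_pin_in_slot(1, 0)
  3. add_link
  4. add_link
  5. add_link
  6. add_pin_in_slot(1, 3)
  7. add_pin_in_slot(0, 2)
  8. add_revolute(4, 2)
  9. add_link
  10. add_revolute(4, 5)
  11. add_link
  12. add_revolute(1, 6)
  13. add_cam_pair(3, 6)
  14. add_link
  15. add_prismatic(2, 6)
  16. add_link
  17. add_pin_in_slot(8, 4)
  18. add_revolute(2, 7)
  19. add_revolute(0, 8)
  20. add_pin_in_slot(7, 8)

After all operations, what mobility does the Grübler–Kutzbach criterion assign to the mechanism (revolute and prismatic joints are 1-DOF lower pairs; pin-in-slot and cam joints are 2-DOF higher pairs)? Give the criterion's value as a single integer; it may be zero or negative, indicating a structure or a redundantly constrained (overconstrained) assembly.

L=1 J1=0 J2=0
add link → L=2 J1=0 J2=0
PS@1,0 dof=2 J2 → L=2 J1=0 J2=1
add link → L=3 J1=0 J2=1
add link → L=4 J1=0 J2=1
add link → L=5 J1=0 J2=1
PS@1,3 dof=2 J2 → L=5 J1=0 J2=2
PS@0,2 dof=2 J2 → L=5 J1=0 J2=3
R@4,2 dof=1 J1 → L=5 J1=1 J2=3
add link → L=6 J1=1 J2=3
R@4,5 dof=1 J1 → L=6 J1=2 J2=3
add link → L=7 J1=2 J2=3
R@1,6 dof=1 J1 → L=7 J1=3 J2=3
C@3,6 dof=2 J2 → L=7 J1=3 J2=4
add link → L=8 J1=3 J2=4
P@2,6 dof=1 J1 → L=8 J1=4 J2=4
add link → L=9 J1=4 J2=4
PS@8,4 dof=2 J2 → L=9 J1=4 J2=5
R@2,7 dof=1 J1 → L=9 J1=5 J2=5
R@0,8 dof=1 J1 → L=9 J1=6 J2=5
PS@7,8 dof=2 J2 → L=9 J1=6 J2=6
M=3(L−1)−2J1−J2=3·8−2·6−6=6

M = 6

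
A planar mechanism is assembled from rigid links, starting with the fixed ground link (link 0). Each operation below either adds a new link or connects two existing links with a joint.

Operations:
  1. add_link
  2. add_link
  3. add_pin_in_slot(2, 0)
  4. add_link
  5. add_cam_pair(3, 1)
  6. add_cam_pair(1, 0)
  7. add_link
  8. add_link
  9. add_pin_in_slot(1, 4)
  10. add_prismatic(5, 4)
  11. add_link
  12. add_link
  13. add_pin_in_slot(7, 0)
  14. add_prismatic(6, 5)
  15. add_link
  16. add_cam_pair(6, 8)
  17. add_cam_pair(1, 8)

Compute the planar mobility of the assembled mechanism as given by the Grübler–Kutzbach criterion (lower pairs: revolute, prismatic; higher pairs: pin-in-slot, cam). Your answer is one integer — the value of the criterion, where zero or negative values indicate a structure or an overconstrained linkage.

M = 13

(L,J1,J2)=(1,0,0); link0 fixed
link1: (2,0,0)
link2: (3,0,0)
PS 2-0 [J2]: (3,0,1)
link3: (4,0,1)
C 3-1 [J2]: (4,0,2)
C 1-0 [J2]: (4,0,3)
link4: (5,0,3)
link5: (6,0,3)
PS 1-4 [J2]: (6,0,4)
P 5-4 [J1]: (6,1,4)
link6: (7,1,4)
link7: (8,1,4)
PS 7-0 [J2]: (8,1,5)
P 6-5 [J1]: (8,2,5)
link8: (9,2,5)
C 6-8 [J2]: (9,2,6)
C 1-8 [J2]: (9,2,7)
Grübler: 3·8 − 2·2 − 7 = 13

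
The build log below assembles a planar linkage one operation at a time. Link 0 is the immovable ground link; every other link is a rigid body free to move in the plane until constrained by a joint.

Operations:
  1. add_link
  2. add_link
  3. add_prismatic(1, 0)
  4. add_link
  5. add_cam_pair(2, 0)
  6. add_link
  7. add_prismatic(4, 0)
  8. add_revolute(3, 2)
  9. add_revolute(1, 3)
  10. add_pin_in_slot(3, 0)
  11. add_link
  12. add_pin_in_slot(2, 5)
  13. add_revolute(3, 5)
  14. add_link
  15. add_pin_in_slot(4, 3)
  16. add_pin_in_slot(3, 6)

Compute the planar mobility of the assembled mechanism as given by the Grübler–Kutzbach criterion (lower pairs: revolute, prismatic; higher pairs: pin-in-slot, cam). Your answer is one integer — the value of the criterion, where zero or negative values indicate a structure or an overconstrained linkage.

ground; <1,0,0>
#1 <2,0,0>
#2 <3,0,0>
P:1↔0 J1 <3,1,0>
#3 <4,1,0>
C:2↔0 J2 <4,1,1>
#4 <5,1,1>
P:4↔0 J1 <5,2,1>
R:3↔2 J1 <5,3,1>
R:1↔3 J1 <5,4,1>
PS:3↔0 J2 <5,4,2>
#5 <6,4,2>
PS:2↔5 J2 <6,4,3>
R:3↔5 J1 <6,5,3>
#6 <7,5,3>
PS:4↔3 J2 <7,5,4>
PS:3↔6 J2 <7,5,5>
3×6 − 2×5 − 1×5 = 3

M = 3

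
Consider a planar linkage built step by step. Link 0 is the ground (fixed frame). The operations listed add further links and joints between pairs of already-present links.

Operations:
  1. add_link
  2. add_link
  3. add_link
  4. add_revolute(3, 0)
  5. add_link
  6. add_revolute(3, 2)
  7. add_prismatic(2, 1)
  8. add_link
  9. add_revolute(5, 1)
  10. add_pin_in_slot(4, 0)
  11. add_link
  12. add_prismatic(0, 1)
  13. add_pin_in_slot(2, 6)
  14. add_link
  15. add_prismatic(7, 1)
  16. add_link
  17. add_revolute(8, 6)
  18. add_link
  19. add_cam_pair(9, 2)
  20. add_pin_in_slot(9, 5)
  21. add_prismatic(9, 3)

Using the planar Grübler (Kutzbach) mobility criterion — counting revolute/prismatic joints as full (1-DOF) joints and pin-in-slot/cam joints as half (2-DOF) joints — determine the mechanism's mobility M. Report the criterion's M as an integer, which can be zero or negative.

link 0 = ground. State L|J1|J2 = 1|0|0
+link1  2|0|0
+link2  3|0|0
+link3  4|0|0
R(3,0) f=1→J1  4|1|0
+link4  5|1|0
R(3,2) f=1→J1  5|2|0
P(2,1) f=1→J1  5|3|0
+link5  6|3|0
R(5,1) f=1→J1  6|4|0
PS(4,0) f=2→J2  6|4|1
+link6  7|4|1
P(0,1) f=1→J1  7|5|1
PS(2,6) f=2→J2  7|5|2
+link7  8|5|2
P(7,1) f=1→J1  8|6|2
+link8  9|6|2
R(8,6) f=1→J1  9|7|2
+link9  10|7|2
C(9,2) f=2→J2  10|7|3
PS(9,5) f=2→J2  10|7|4
P(9,3) f=1→J1  10|8|4
M = 3(10−1)−2·8−4 = 27−16−4 = 7

M = 7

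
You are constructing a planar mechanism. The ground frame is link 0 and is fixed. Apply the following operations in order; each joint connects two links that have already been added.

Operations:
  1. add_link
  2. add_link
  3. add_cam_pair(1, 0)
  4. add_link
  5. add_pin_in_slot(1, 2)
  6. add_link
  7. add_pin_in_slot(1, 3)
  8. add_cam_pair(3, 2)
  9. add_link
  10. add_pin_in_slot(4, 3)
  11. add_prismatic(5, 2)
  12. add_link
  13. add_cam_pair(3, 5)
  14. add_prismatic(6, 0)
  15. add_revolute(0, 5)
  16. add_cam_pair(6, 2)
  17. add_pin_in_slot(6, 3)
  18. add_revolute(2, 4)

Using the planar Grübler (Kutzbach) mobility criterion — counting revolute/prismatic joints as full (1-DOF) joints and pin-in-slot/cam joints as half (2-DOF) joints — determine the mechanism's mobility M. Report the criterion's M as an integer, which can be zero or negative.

link 0 = ground. State L|J1|J2 = 1|0|0
+link1  2|0|0
+link2  3|0|0
C(1,0) f=2→J2  3|0|1
+link3  4|0|1
PS(1,2) f=2→J2  4|0|2
+link4  5|0|2
PS(1,3) f=2→J2  5|0|3
C(3,2) f=2→J2  5|0|4
+link5  6|0|4
PS(4,3) f=2→J2  6|0|5
P(5,2) f=1→J1  6|1|5
+link6  7|1|5
C(3,5) f=2→J2  7|1|6
P(6,0) f=1→J1  7|2|6
R(0,5) f=1→J1  7|3|6
C(6,2) f=2→J2  7|3|7
PS(6,3) f=2→J2  7|3|8
R(2,4) f=1→J1  7|4|8
M = 3(7−1)−2·4−8 = 18−8−8 = 2

M = 2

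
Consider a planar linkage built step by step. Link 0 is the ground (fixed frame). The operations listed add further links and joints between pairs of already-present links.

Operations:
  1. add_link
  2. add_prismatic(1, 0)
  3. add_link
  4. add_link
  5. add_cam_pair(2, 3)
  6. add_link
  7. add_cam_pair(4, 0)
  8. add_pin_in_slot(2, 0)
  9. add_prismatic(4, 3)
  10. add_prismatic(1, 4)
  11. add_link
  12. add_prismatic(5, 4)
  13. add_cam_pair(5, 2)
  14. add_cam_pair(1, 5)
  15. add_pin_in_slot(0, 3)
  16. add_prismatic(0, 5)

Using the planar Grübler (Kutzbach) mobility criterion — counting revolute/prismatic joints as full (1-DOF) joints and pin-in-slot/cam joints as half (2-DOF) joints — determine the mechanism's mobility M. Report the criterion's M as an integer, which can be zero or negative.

M = -1

[1;0;0] (link 0 is ground)
L+ [2;0;0]
P(1,0)∈J1 [2;1;0]
L+ [3;1;0]
L+ [4;1;0]
C(2,3)∈J2 [4;1;1]
L+ [5;1;1]
C(4,0)∈J2 [5;1;2]
PS(2,0)∈J2 [5;1;3]
P(4,3)∈J1 [5;2;3]
P(1,4)∈J1 [5;3;3]
L+ [6;3;3]
P(5,4)∈J1 [6;4;3]
C(5,2)∈J2 [6;4;4]
C(1,5)∈J2 [6;4;5]
PS(0,3)∈J2 [6;4;6]
P(0,5)∈J1 [6;5;6]
mobility = 15 − 10 − 6 = -1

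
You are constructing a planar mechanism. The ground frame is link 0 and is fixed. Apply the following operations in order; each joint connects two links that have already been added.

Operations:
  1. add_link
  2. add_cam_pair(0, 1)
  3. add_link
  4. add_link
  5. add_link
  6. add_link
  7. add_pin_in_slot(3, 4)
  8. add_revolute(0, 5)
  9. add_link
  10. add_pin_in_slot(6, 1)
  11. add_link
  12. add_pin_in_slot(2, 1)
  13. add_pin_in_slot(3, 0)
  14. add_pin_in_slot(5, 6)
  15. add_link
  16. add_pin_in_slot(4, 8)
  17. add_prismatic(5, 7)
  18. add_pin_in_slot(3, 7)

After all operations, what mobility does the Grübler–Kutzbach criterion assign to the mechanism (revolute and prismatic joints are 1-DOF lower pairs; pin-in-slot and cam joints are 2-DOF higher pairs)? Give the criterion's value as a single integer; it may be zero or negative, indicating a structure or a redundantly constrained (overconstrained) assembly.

link 0 = ground. State L|J1|J2 = 1|0|0
+link1  2|0|0
C(0,1) f=2→J2  2|0|1
+link2  3|0|1
+link3  4|0|1
+link4  5|0|1
+link5  6|0|1
PS(3,4) f=2→J2  6|0|2
R(0,5) f=1→J1  6|1|2
+link6  7|1|2
PS(6,1) f=2→J2  7|1|3
+link7  8|1|3
PS(2,1) f=2→J2  8|1|4
PS(3,0) f=2→J2  8|1|5
PS(5,6) f=2→J2  8|1|6
+link8  9|1|6
PS(4,8) f=2→J2  9|1|7
P(5,7) f=1→J1  9|2|7
PS(3,7) f=2→J2  9|2|8
M = 3(9−1)−2·2−8 = 24−4−8 = 12

M = 12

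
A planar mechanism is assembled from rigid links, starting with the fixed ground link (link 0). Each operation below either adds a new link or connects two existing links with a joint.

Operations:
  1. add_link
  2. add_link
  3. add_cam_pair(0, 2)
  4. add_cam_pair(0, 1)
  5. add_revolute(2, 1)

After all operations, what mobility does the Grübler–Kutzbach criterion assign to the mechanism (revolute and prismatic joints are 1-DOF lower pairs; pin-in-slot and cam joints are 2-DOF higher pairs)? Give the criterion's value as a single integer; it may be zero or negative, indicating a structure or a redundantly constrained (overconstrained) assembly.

M = 2

ground; <1,0,0>
#1 <2,0,0>
#2 <3,0,0>
C:0↔2 J2 <3,0,1>
C:0↔1 J2 <3,0,2>
R:2↔1 J1 <3,1,2>
3×2 − 2×1 − 1×2 = 2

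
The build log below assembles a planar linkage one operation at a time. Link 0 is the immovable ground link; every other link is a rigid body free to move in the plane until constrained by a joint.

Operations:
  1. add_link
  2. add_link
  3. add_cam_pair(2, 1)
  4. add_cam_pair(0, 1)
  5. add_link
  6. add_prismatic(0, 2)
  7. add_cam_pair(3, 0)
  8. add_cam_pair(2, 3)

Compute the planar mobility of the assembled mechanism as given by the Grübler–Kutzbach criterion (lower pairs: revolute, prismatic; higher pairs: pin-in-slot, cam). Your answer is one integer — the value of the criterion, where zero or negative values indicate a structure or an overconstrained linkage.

L=1 J1=0 J2=0
add link → L=2 J1=0 J2=0
add link → L=3 J1=0 J2=0
C@2,1 dof=2 J2 → L=3 J1=0 J2=1
C@0,1 dof=2 J2 → L=3 J1=0 J2=2
add link → L=4 J1=0 J2=2
P@0,2 dof=1 J1 → L=4 J1=1 J2=2
C@3,0 dof=2 J2 → L=4 J1=1 J2=3
C@2,3 dof=2 J2 → L=4 J1=1 J2=4
M=3(L−1)−2J1−J2=3·3−2·1−4=3

M = 3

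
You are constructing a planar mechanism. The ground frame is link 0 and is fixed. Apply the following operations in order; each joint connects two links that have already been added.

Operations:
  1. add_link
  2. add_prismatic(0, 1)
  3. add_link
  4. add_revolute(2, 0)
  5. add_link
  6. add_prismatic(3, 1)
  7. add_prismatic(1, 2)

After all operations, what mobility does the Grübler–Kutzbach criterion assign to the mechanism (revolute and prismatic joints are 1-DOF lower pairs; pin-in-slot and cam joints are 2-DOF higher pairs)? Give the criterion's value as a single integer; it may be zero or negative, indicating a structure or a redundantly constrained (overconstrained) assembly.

M = 1

[1;0;0] (link 0 is ground)
L+ [2;0;0]
P(0,1)∈J1 [2;1;0]
L+ [3;1;0]
R(2,0)∈J1 [3;2;0]
L+ [4;2;0]
P(3,1)∈J1 [4;3;0]
P(1,2)∈J1 [4;4;0]
mobility = 9 − 8 − 0 = 1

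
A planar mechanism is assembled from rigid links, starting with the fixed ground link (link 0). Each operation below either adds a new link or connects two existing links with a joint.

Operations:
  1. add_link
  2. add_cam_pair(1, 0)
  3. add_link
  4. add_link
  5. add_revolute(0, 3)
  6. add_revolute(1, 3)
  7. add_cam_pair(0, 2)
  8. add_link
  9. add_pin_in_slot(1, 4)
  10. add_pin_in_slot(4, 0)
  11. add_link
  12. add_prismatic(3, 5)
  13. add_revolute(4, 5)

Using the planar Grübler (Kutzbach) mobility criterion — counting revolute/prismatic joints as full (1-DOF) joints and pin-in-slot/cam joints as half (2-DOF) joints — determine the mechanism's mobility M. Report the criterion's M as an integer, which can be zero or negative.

link 0 = ground. State L|J1|J2 = 1|0|0
+link1  2|0|0
C(1,0) f=2→J2  2|0|1
+link2  3|0|1
+link3  4|0|1
R(0,3) f=1→J1  4|1|1
R(1,3) f=1→J1  4|2|1
C(0,2) f=2→J2  4|2|2
+link4  5|2|2
PS(1,4) f=2→J2  5|2|3
PS(4,0) f=2→J2  5|2|4
+link5  6|2|4
P(3,5) f=1→J1  6|3|4
R(4,5) f=1→J1  6|4|4
M = 3(6−1)−2·4−4 = 15−8−4 = 3

M = 3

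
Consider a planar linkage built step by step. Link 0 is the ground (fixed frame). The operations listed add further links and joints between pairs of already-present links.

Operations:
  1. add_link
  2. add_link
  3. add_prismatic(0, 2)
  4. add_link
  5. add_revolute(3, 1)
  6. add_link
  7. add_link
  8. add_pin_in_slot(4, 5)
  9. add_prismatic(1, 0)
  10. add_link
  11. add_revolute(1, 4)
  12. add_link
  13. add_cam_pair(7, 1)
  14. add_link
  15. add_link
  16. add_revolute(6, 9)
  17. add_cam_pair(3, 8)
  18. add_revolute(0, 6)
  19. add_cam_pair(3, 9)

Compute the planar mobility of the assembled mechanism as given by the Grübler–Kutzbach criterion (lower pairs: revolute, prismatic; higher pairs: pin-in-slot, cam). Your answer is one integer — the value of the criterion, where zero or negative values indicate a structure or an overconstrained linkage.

link 0 = ground. State L|J1|J2 = 1|0|0
+link1  2|0|0
+link2  3|0|0
P(0,2) f=1→J1  3|1|0
+link3  4|1|0
R(3,1) f=1→J1  4|2|0
+link4  5|2|0
+link5  6|2|0
PS(4,5) f=2→J2  6|2|1
P(1,0) f=1→J1  6|3|1
+link6  7|3|1
R(1,4) f=1→J1  7|4|1
+link7  8|4|1
C(7,1) f=2→J2  8|4|2
+link8  9|4|2
+link9  10|4|2
R(6,9) f=1→J1  10|5|2
C(3,8) f=2→J2  10|5|3
R(0,6) f=1→J1  10|6|3
C(3,9) f=2→J2  10|6|4
M = 3(10−1)−2·6−4 = 27−12−4 = 11

M = 11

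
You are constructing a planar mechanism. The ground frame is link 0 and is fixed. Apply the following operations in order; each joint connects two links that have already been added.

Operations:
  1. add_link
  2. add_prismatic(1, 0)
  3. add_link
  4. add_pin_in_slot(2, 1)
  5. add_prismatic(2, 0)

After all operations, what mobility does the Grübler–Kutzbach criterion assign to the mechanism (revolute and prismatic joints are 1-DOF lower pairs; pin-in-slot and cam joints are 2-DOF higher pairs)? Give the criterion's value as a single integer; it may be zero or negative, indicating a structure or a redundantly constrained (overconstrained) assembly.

M = 1

link 0 = ground. State L|J1|J2 = 1|0|0
+link1  2|0|0
P(1,0) f=1→J1  2|1|0
+link2  3|1|0
PS(2,1) f=2→J2  3|1|1
P(2,0) f=1→J1  3|2|1
M = 3(3−1)−2·2−1 = 6−4−1 = 1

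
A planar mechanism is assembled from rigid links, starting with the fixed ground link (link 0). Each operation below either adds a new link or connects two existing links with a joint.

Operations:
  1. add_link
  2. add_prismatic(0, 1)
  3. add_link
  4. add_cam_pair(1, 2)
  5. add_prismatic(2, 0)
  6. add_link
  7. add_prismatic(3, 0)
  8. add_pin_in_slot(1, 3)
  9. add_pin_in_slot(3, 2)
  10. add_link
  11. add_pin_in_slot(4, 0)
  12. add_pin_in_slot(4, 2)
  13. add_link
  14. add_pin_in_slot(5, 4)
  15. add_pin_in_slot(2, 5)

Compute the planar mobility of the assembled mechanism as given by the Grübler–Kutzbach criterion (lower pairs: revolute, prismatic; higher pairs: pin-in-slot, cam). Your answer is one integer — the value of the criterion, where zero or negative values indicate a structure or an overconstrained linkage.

M = 2

[1;0;0] (link 0 is ground)
L+ [2;0;0]
P(0,1)∈J1 [2;1;0]
L+ [3;1;0]
C(1,2)∈J2 [3;1;1]
P(2,0)∈J1 [3;2;1]
L+ [4;2;1]
P(3,0)∈J1 [4;3;1]
PS(1,3)∈J2 [4;3;2]
PS(3,2)∈J2 [4;3;3]
L+ [5;3;3]
PS(4,0)∈J2 [5;3;4]
PS(4,2)∈J2 [5;3;5]
L+ [6;3;5]
PS(5,4)∈J2 [6;3;6]
PS(2,5)∈J2 [6;3;7]
mobility = 15 − 6 − 7 = 2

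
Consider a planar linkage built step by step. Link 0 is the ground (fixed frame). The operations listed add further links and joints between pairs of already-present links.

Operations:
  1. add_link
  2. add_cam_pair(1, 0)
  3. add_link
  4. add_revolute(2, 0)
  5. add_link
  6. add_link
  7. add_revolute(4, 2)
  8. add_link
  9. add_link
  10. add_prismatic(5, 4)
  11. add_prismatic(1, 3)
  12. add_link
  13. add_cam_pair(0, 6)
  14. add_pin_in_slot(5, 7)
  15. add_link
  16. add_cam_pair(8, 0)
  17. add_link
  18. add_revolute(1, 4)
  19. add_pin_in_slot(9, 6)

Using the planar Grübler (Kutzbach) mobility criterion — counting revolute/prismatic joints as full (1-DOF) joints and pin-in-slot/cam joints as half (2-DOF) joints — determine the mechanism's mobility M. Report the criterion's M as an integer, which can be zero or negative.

M = 12

ground; <1,0,0>
#1 <2,0,0>
C:1↔0 J2 <2,0,1>
#2 <3,0,1>
R:2↔0 J1 <3,1,1>
#3 <4,1,1>
#4 <5,1,1>
R:4↔2 J1 <5,2,1>
#5 <6,2,1>
#6 <7,2,1>
P:5↔4 J1 <7,3,1>
P:1↔3 J1 <7,4,1>
#7 <8,4,1>
C:0↔6 J2 <8,4,2>
PS:5↔7 J2 <8,4,3>
#8 <9,4,3>
C:8↔0 J2 <9,4,4>
#9 <10,4,4>
R:1↔4 J1 <10,5,4>
PS:9↔6 J2 <10,5,5>
3×9 − 2×5 − 1×5 = 12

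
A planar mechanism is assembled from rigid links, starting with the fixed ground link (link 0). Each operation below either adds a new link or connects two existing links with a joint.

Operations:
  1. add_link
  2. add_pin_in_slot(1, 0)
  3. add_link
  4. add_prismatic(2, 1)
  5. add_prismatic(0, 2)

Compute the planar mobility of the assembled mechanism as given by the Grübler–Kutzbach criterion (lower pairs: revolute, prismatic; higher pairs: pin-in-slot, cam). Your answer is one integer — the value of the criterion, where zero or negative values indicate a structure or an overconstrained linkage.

link 0 = ground. State L|J1|J2 = 1|0|0
+link1  2|0|0
PS(1,0) f=2→J2  2|0|1
+link2  3|0|1
P(2,1) f=1→J1  3|1|1
P(0,2) f=1→J1  3|2|1
M = 3(3−1)−2·2−1 = 6−4−1 = 1

M = 1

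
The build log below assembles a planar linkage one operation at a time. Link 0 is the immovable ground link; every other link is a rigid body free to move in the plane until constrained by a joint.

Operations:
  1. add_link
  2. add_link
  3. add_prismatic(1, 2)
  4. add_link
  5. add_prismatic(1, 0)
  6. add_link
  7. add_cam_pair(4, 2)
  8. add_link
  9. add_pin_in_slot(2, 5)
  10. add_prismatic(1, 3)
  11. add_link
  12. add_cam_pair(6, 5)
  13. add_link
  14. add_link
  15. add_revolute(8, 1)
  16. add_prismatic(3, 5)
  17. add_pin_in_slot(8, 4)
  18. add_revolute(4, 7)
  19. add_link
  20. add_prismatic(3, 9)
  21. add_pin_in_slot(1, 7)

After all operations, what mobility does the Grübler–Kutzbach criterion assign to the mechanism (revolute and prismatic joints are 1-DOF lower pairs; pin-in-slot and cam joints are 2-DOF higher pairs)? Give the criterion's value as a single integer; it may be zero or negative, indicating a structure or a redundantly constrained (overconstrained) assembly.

ground; <1,0,0>
#1 <2,0,0>
#2 <3,0,0>
P:1↔2 J1 <3,1,0>
#3 <4,1,0>
P:1↔0 J1 <4,2,0>
#4 <5,2,0>
C:4↔2 J2 <5,2,1>
#5 <6,2,1>
PS:2↔5 J2 <6,2,2>
P:1↔3 J1 <6,3,2>
#6 <7,3,2>
C:6↔5 J2 <7,3,3>
#7 <8,3,3>
#8 <9,3,3>
R:8↔1 J1 <9,4,3>
P:3↔5 J1 <9,5,3>
PS:8↔4 J2 <9,5,4>
R:4↔7 J1 <9,6,4>
#9 <10,6,4>
P:3↔9 J1 <10,7,4>
PS:1↔7 J2 <10,7,5>
3×9 − 2×7 − 1×5 = 8

M = 8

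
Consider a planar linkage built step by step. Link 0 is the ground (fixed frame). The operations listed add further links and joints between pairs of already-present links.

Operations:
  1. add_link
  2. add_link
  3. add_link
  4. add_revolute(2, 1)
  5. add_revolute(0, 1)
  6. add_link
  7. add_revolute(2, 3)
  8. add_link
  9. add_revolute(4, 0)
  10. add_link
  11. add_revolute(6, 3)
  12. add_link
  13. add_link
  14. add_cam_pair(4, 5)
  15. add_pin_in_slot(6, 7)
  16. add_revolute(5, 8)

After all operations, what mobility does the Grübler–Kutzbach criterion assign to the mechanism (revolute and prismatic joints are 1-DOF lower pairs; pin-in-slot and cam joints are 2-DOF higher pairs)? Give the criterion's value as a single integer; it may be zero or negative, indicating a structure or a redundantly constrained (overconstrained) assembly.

L=1 J1=0 J2=0
add link → L=2 J1=0 J2=0
add link → L=3 J1=0 J2=0
add link → L=4 J1=0 J2=0
R@2,1 dof=1 J1 → L=4 J1=1 J2=0
R@0,1 dof=1 J1 → L=4 J1=2 J2=0
add link → L=5 J1=2 J2=0
R@2,3 dof=1 J1 → L=5 J1=3 J2=0
add link → L=6 J1=3 J2=0
R@4,0 dof=1 J1 → L=6 J1=4 J2=0
add link → L=7 J1=4 J2=0
R@6,3 dof=1 J1 → L=7 J1=5 J2=0
add link → L=8 J1=5 J2=0
add link → L=9 J1=5 J2=0
C@4,5 dof=2 J2 → L=9 J1=5 J2=1
PS@6,7 dof=2 J2 → L=9 J1=5 J2=2
R@5,8 dof=1 J1 → L=9 J1=6 J2=2
M=3(L−1)−2J1−J2=3·8−2·6−2=10

M = 10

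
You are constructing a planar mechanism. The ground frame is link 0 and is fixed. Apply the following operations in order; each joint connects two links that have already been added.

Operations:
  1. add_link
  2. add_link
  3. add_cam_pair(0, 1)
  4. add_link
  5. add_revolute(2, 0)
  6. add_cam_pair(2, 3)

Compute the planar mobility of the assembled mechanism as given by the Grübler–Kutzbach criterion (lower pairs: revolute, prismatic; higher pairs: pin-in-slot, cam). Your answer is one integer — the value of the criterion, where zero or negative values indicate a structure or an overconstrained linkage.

[1;0;0] (link 0 is ground)
L+ [2;0;0]
L+ [3;0;0]
C(0,1)∈J2 [3;0;1]
L+ [4;0;1]
R(2,0)∈J1 [4;1;1]
C(2,3)∈J2 [4;1;2]
mobility = 9 − 2 − 2 = 5

M = 5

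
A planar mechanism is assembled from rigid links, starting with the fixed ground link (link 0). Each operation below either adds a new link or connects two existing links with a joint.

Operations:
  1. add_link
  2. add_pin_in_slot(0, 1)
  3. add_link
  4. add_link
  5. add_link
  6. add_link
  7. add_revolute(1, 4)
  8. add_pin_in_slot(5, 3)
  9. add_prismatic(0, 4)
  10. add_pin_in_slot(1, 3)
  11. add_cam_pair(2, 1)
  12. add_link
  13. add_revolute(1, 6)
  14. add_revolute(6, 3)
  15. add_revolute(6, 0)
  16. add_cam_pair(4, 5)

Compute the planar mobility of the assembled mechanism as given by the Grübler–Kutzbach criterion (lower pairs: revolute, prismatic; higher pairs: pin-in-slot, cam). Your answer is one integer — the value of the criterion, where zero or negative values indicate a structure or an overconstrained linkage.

M = 3

ground; <1,0,0>
#1 <2,0,0>
PS:0↔1 J2 <2,0,1>
#2 <3,0,1>
#3 <4,0,1>
#4 <5,0,1>
#5 <6,0,1>
R:1↔4 J1 <6,1,1>
PS:5↔3 J2 <6,1,2>
P:0↔4 J1 <6,2,2>
PS:1↔3 J2 <6,2,3>
C:2↔1 J2 <6,2,4>
#6 <7,2,4>
R:1↔6 J1 <7,3,4>
R:6↔3 J1 <7,4,4>
R:6↔0 J1 <7,5,4>
C:4↔5 J2 <7,5,5>
3×6 − 2×5 − 1×5 = 3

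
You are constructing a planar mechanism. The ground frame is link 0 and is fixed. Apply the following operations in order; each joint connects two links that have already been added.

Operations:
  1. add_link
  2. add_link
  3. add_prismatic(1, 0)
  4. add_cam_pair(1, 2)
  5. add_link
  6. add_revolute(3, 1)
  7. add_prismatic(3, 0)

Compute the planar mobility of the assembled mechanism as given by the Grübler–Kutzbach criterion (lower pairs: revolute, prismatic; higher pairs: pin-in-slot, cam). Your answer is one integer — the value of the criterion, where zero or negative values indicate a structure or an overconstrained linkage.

M = 2

(L,J1,J2)=(1,0,0); link0 fixed
link1: (2,0,0)
link2: (3,0,0)
P 1-0 [J1]: (3,1,0)
C 1-2 [J2]: (3,1,1)
link3: (4,1,1)
R 3-1 [J1]: (4,2,1)
P 3-0 [J1]: (4,3,1)
Grübler: 3·3 − 2·3 − 1 = 2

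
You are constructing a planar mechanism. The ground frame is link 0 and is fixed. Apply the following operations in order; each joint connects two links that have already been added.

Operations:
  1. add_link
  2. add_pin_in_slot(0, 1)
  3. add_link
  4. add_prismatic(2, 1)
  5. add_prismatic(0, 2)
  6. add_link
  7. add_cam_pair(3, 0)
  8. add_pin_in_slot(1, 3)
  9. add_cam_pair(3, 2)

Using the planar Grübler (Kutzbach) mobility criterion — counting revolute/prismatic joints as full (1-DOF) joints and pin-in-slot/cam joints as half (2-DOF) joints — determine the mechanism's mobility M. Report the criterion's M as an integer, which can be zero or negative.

M = 1

link 0 = ground. State L|J1|J2 = 1|0|0
+link1  2|0|0
PS(0,1) f=2→J2  2|0|1
+link2  3|0|1
P(2,1) f=1→J1  3|1|1
P(0,2) f=1→J1  3|2|1
+link3  4|2|1
C(3,0) f=2→J2  4|2|2
PS(1,3) f=2→J2  4|2|3
C(3,2) f=2→J2  4|2|4
M = 3(4−1)−2·2−4 = 9−4−4 = 1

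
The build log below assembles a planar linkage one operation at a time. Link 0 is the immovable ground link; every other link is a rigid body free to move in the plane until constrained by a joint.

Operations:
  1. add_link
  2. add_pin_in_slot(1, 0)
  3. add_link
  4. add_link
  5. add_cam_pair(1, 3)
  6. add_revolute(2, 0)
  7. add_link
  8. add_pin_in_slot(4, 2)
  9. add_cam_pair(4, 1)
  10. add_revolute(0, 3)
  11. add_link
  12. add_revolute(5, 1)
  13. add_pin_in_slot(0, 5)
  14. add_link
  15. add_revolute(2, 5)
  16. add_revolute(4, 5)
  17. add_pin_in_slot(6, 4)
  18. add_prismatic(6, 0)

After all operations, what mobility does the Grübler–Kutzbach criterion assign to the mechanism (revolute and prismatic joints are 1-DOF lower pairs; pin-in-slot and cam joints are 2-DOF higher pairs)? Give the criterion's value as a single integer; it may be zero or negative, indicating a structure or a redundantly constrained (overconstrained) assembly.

M = 0

[1;0;0] (link 0 is ground)
L+ [2;0;0]
PS(1,0)∈J2 [2;0;1]
L+ [3;0;1]
L+ [4;0;1]
C(1,3)∈J2 [4;0;2]
R(2,0)∈J1 [4;1;2]
L+ [5;1;2]
PS(4,2)∈J2 [5;1;3]
C(4,1)∈J2 [5;1;4]
R(0,3)∈J1 [5;2;4]
L+ [6;2;4]
R(5,1)∈J1 [6;3;4]
PS(0,5)∈J2 [6;3;5]
L+ [7;3;5]
R(2,5)∈J1 [7;4;5]
R(4,5)∈J1 [7;5;5]
PS(6,4)∈J2 [7;5;6]
P(6,0)∈J1 [7;6;6]
mobility = 18 − 12 − 6 = 0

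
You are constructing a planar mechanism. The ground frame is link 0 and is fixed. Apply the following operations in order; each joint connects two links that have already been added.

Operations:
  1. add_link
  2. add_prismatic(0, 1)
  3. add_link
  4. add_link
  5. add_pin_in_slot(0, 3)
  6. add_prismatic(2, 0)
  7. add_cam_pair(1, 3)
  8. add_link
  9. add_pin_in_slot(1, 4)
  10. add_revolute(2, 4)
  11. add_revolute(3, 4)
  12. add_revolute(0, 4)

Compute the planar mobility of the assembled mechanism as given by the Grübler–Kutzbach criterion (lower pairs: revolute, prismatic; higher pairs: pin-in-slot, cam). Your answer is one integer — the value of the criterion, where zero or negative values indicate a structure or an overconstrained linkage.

M = -1

link 0 = ground. State L|J1|J2 = 1|0|0
+link1  2|0|0
P(0,1) f=1→J1  2|1|0
+link2  3|1|0
+link3  4|1|0
PS(0,3) f=2→J2  4|1|1
P(2,0) f=1→J1  4|2|1
C(1,3) f=2→J2  4|2|2
+link4  5|2|2
PS(1,4) f=2→J2  5|2|3
R(2,4) f=1→J1  5|3|3
R(3,4) f=1→J1  5|4|3
R(0,4) f=1→J1  5|5|3
M = 3(5−1)−2·5−3 = 12−10−3 = -1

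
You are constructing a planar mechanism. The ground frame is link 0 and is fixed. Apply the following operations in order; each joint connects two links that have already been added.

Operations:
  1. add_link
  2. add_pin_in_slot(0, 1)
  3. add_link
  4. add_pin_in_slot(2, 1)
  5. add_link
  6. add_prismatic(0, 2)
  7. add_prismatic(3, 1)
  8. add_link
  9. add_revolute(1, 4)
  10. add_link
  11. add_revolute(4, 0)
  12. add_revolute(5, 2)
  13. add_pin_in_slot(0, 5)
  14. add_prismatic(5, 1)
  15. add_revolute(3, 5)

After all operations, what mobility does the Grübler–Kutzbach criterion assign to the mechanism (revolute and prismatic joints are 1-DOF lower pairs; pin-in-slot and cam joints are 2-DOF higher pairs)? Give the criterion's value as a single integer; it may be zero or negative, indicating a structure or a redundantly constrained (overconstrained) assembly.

M = -2

L=1 J1=0 J2=0
add link → L=2 J1=0 J2=0
PS@0,1 dof=2 J2 → L=2 J1=0 J2=1
add link → L=3 J1=0 J2=1
PS@2,1 dof=2 J2 → L=3 J1=0 J2=2
add link → L=4 J1=0 J2=2
P@0,2 dof=1 J1 → L=4 J1=1 J2=2
P@3,1 dof=1 J1 → L=4 J1=2 J2=2
add link → L=5 J1=2 J2=2
R@1,4 dof=1 J1 → L=5 J1=3 J2=2
add link → L=6 J1=3 J2=2
R@4,0 dof=1 J1 → L=6 J1=4 J2=2
R@5,2 dof=1 J1 → L=6 J1=5 J2=2
PS@0,5 dof=2 J2 → L=6 J1=5 J2=3
P@5,1 dof=1 J1 → L=6 J1=6 J2=3
R@3,5 dof=1 J1 → L=6 J1=7 J2=3
M=3(L−1)−2J1−J2=3·5−2·7−3=-2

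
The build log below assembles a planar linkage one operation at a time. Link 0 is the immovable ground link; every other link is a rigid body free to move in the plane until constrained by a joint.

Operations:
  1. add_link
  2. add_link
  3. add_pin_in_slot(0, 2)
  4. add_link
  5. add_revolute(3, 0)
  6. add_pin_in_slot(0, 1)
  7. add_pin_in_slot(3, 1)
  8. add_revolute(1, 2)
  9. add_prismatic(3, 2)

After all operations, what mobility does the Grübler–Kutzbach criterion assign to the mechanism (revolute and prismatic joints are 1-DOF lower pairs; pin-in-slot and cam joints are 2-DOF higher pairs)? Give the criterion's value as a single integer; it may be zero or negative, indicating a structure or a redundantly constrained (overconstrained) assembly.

[1;0;0] (link 0 is ground)
L+ [2;0;0]
L+ [3;0;0]
PS(0,2)∈J2 [3;0;1]
L+ [4;0;1]
R(3,0)∈J1 [4;1;1]
PS(0,1)∈J2 [4;1;2]
PS(3,1)∈J2 [4;1;3]
R(1,2)∈J1 [4;2;3]
P(3,2)∈J1 [4;3;3]
mobility = 9 − 6 − 3 = 0

M = 0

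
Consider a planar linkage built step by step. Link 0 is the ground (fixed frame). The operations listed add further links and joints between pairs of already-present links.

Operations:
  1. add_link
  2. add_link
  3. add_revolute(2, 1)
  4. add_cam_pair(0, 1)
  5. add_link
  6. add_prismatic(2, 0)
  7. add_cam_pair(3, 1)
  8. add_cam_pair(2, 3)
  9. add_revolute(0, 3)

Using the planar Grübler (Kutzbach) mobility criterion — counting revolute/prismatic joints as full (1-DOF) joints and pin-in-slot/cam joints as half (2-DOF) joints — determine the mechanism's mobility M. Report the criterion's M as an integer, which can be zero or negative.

ground; <1,0,0>
#1 <2,0,0>
#2 <3,0,0>
R:2↔1 J1 <3,1,0>
C:0↔1 J2 <3,1,1>
#3 <4,1,1>
P:2↔0 J1 <4,2,1>
C:3↔1 J2 <4,2,2>
C:2↔3 J2 <4,2,3>
R:0↔3 J1 <4,3,3>
3×3 − 2×3 − 1×3 = 0

M = 0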